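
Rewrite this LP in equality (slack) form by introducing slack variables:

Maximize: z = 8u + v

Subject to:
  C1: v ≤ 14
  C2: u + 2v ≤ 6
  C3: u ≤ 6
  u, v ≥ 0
max z = 8u + v

s.t.
  v + s1 = 14
  u + 2v + s2 = 6
  u + s3 = 6
  u, v, s1, s2, s3 ≥ 0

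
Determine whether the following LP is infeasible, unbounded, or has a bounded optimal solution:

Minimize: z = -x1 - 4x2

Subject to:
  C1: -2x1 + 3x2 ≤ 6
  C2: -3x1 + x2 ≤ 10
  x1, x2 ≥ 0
Feasible point: (0, 0) satisfies every constraint, so the LP is feasible.
Direction d = (1, 0): for each constraint row a, a·d ≤ 0 —
  (-2)(1) + (3)(0) = -2 ≤ 0
  (-3)(1) + (1)(0) = -3 ≤ 0
and d ≥ 0, so (0, 0) + t·d stays feasible for every t ≥ 0. Along this ray z = -x1 - 4x2 changes by -1 per unit t, so z → −∞.

The LP is unbounded; z can be made arbitrarily small.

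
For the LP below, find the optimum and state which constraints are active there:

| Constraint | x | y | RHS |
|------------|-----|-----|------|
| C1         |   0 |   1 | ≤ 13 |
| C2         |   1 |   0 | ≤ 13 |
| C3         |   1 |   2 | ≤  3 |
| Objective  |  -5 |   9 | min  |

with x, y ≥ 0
Optimal: x = 3, y = 0
Binding: C3, y ≥ 0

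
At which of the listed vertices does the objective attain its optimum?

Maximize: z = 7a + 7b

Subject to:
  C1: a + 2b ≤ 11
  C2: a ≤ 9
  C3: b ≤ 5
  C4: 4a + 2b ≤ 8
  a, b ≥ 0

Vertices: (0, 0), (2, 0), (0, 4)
Evaluating z = 7a + 7b at each vertex:
  (0, 0): z = 0
  (2, 0): z = 14
  (0, 4): z = 28

The largest value is z = 28, attained at (0, 4).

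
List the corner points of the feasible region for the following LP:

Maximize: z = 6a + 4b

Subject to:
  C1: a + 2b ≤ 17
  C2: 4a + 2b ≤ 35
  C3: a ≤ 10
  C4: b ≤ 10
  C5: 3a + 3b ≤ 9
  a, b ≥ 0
Each vertex is the intersection of two constraint boundaries that also satisfies all remaining constraints:
  a = 0 and b = 0 → (0, 0)
  3a + 3b = 9 and b = 0 → (3, 0)
  3a + 3b = 9 and a = 0 → (0, 3)

Vertices: (0, 0), (3, 0), (0, 3)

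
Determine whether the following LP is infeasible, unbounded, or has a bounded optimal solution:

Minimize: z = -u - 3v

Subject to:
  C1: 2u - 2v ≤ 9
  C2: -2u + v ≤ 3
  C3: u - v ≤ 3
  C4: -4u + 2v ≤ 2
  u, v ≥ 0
Feasible point: (0, 0) satisfies every constraint, so the LP is feasible.
Direction d = (1, 1): for each constraint row a, a·d ≤ 0 —
  (2)(1) + (-2)(1) = 0 ≤ 0
  (-2)(1) + (1)(1) = -1 ≤ 0
  (1)(1) + (-1)(1) = 0 ≤ 0
  (-4)(1) + (2)(1) = -2 ≤ 0
and d ≥ 0, so (0, 0) + t·d stays feasible for every t ≥ 0. Along this ray z = -u - 3v changes by -4 per unit t, so z → −∞.

Unbounded — the objective can decrease without bound over the feasible region.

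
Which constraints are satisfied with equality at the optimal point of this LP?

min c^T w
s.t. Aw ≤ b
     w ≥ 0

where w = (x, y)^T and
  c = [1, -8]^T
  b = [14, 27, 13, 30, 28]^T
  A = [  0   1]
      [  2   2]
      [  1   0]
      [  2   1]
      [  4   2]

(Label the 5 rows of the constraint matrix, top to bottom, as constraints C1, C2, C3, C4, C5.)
Optimal: x = 0, y = 13.5
Binding: C2, x ≥ 0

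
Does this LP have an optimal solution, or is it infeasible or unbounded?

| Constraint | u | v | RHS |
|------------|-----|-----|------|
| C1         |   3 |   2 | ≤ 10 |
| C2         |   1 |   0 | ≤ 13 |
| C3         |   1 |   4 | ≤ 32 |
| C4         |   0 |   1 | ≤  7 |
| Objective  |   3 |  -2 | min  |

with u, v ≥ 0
The point (0, 5) satisfies every constraint, so the LP is feasible; the constraints give u ≤ 13 and v ≤ 7, which with u, v ≥ 0 keep the feasible region inside a bounded box. A feasible, bounded LP attains a finite optimum at a vertex.

Feasible with finite optimum z* = -10 at (0, 5).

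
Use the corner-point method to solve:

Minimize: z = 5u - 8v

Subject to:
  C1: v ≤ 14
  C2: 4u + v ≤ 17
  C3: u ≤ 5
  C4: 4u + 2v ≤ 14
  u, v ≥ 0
Each vertex is the intersection of two constraint boundaries that also satisfies all remaining constraints:
  u = 0 and v = 0 → (0, 0)
  4u + 2v = 14 and v = 0 → (3.5, 0)
  4u + 2v = 14 and u = 0 → (0, 7)

Evaluating z = 5u - 8v at each vertex:
  (0, 0): z = 0
  (3.5, 0): z = 17.5
  (0, 7): z = -56

The minimum is at (0, 7) with z = -56.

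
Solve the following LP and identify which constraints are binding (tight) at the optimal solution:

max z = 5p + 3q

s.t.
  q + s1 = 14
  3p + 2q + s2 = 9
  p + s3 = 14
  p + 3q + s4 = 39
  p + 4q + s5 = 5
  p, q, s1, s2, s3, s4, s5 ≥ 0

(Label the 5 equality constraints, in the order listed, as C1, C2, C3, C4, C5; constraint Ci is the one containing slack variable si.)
Optimal: p = 3, q = 0
Binding: C2, q ≥ 0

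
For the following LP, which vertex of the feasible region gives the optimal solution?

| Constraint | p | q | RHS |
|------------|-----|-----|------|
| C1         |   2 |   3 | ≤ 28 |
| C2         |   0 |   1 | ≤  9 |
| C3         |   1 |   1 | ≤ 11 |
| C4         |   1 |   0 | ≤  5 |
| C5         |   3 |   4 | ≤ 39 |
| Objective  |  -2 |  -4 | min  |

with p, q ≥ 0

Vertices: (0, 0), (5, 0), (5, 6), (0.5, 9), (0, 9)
(0.5, 9) with z = -37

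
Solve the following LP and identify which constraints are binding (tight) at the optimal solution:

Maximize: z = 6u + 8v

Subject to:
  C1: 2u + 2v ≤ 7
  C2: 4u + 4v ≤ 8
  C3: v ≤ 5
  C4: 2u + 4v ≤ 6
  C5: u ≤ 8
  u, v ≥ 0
Optimal: u = 1, v = 1
Binding: C2, C4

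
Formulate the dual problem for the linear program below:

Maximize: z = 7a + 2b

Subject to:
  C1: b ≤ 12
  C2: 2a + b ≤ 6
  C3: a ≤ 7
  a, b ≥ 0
Minimize: z = 12y1 + 6y2 + 7y3

Subject to:
  C1: -2y2 - y3 ≤ -7
  C2: -y1 - y2 ≤ -2
  y1, y2, y3 ≥ 0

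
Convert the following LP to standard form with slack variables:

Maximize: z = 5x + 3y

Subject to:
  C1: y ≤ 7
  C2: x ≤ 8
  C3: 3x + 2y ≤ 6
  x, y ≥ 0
max z = 5x + 3y

s.t.
  y + s1 = 7
  x + s2 = 8
  3x + 2y + s3 = 6
  x, y, s1, s2, s3 ≥ 0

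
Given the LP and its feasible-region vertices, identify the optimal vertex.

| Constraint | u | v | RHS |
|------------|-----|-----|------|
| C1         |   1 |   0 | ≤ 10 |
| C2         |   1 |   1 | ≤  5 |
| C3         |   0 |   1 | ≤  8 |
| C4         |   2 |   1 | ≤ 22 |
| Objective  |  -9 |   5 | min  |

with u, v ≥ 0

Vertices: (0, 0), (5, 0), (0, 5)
(5, 0) with z = -45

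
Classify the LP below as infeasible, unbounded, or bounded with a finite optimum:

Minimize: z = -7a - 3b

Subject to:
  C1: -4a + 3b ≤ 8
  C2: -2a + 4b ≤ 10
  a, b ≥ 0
Feasible point: (0, 0) satisfies every constraint, so the LP is feasible.
Direction d = (1, 0): for each constraint row a, a·d ≤ 0 —
  (-4)(1) + (3)(0) = -4 ≤ 0
  (-2)(1) + (4)(0) = -2 ≤ 0
and d ≥ 0, so (0, 0) + t·d stays feasible for every t ≥ 0. Along this ray z = -7a - 3b changes by -7 per unit t, so z → −∞.

Unbounded: there is a feasible ray along which z → −∞.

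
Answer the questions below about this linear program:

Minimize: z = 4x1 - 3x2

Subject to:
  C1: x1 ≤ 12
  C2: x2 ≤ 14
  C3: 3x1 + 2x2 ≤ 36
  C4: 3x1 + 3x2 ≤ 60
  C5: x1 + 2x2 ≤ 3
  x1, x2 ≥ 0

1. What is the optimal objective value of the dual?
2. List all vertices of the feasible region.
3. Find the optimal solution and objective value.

1. -4.5 (by strong duality, equal to the primal optimum)
2. (0, 0), (3, 0), (0, 1.5)
3. x1 = 0, x2 = 1.5, z = -4.5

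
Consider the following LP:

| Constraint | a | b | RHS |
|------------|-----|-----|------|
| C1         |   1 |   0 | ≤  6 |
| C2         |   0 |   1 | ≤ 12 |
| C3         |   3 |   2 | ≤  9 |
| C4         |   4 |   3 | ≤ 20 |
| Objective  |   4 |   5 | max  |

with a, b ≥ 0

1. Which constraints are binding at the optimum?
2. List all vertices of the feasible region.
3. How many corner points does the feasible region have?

1. C3, a ≥ 0
2. (0, 0), (3, 0), (0, 4.5)
3. 3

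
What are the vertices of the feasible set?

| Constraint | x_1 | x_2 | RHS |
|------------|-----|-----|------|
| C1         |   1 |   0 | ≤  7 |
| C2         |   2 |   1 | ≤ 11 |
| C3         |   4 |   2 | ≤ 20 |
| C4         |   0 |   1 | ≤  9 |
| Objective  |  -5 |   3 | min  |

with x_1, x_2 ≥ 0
Each vertex is the intersection of two constraint boundaries that also satisfies all remaining constraints:
  x_1 = 0 and x_2 = 0 → (0, 0)
  4x_1 + 2x_2 = 20 and x_2 = 0 → (5, 0)
  4x_1 + 2x_2 = 20 and x_2 = 9 → (0.5, 9)
  x_2 = 9 and x_1 = 0 → (0, 9)

Vertices: (0, 0), (5, 0), (0.5, 9), (0, 9)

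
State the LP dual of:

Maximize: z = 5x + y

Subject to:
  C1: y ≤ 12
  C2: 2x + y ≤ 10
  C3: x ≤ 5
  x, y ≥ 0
Minimize: z = 12y1 + 10y2 + 5y3

Subject to:
  C1: -2y2 - y3 ≤ -5
  C2: -y1 - y2 ≤ -1
  y1, y2, y3 ≥ 0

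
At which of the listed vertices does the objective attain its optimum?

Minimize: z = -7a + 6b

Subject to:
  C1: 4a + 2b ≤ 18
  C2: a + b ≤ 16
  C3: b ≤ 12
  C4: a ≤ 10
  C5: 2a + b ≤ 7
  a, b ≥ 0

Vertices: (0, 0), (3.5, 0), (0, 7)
Evaluating z = -7a + 6b at each vertex:
  (0, 0): z = 0
  (3.5, 0): z = -24.5
  (0, 7): z = 42

The smallest value is z = -24.5, attained at (3.5, 0).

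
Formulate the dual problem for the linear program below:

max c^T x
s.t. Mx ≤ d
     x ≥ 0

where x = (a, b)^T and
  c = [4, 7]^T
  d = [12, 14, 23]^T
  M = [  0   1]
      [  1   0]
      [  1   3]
Minimize: z = 12y1 + 14y2 + 23y3

Subject to:
  C1: -y2 - y3 ≤ -4
  C2: -y1 - 3y3 ≤ -7
  y1, y2, y3 ≥ 0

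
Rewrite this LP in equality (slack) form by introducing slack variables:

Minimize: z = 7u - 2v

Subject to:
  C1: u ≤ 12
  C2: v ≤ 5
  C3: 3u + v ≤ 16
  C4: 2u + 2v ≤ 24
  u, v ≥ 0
min z = 7u - 2v

s.t.
  u + s1 = 12
  v + s2 = 5
  3u + v + s3 = 16
  2u + 2v + s4 = 24
  u, v, s1, s2, s3, s4 ≥ 0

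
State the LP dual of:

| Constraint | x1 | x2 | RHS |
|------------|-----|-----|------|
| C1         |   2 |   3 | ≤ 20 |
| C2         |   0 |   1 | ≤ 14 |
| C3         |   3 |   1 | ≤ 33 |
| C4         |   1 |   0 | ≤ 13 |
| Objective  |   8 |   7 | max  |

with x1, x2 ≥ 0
Minimize: z = 20y1 + 14y2 + 33y3 + 13y4

Subject to:
  C1: -2y1 - 3y3 - y4 ≤ -8
  C2: -3y1 - y2 - y3 ≤ -7
  y1, y2, y3, y4 ≥ 0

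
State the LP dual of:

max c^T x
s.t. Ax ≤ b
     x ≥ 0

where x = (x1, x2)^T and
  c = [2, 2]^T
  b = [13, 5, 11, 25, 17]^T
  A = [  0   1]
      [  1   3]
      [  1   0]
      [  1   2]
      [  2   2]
Minimize: z = 13y1 + 5y2 + 11y3 + 25y4 + 17y5

Subject to:
  C1: -y2 - y3 - y4 - 2y5 ≤ -2
  C2: -y1 - 3y2 - 2y4 - 2y5 ≤ -2
  y1, y2, y3, y4, y5 ≥ 0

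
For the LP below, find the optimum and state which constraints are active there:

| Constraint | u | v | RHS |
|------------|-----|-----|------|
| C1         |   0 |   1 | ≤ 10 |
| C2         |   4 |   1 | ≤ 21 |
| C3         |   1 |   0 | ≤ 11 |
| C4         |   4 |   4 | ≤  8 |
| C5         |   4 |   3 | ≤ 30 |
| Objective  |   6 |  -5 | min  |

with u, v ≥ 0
Optimal: u = 0, v = 2
Binding: C4, u ≥ 0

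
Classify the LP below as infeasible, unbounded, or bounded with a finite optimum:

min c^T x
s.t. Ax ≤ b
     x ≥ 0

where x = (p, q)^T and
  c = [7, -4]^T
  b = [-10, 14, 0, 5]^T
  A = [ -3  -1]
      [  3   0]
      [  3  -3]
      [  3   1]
One constraint requires 3p + q ≤ 5, while the constraint -3p - q ≤ -10 is equivalent to 3p + q ≥ 10. Together they would need 10 ≤ 3p + q ≤ 5, which is impossible since 10 > 5. No point satisfies all constraints.

Infeasible: no point satisfies all constraints simultaneously.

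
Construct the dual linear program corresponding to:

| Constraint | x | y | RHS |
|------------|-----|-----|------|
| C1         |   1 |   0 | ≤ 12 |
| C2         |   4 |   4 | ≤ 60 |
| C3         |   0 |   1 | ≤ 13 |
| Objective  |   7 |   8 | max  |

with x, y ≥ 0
Minimize: z = 12y1 + 60y2 + 13y3

Subject to:
  C1: -y1 - 4y2 ≤ -7
  C2: -4y2 - y3 ≤ -8
  y1, y2, y3 ≥ 0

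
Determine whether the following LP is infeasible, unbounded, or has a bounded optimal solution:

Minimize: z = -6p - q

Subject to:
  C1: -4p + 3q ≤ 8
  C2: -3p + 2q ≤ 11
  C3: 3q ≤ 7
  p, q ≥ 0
Feasible point: (0, 0) satisfies every constraint, so the LP is feasible.
Direction d = (1, 0): for each constraint row a, a·d ≤ 0 —
  (-4)(1) + (3)(0) = -4 ≤ 0
  (-3)(1) + (2)(0) = -3 ≤ 0
  (0)(1) + (3)(0) = 0 ≤ 0
and d ≥ 0, so (0, 0) + t·d stays feasible for every t ≥ 0. Along this ray z = -6p - q changes by -6 per unit t, so z → −∞.

Unbounded — the objective can decrease without bound over the feasible region.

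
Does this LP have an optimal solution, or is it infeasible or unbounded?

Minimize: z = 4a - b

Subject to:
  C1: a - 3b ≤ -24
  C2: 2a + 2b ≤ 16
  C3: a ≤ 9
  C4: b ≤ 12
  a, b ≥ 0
The point (0, 8) satisfies every constraint, so the LP is feasible; the constraints give a ≤ 9 and b ≤ 12, which with a, b ≥ 0 keep the feasible region inside a bounded box. A feasible, bounded LP attains a finite optimum at a vertex.

Evaluating z = 4a - b at each vertex:
  (0, 8): z = -8

Feasible with finite optimum z* = -8 at (0, 8).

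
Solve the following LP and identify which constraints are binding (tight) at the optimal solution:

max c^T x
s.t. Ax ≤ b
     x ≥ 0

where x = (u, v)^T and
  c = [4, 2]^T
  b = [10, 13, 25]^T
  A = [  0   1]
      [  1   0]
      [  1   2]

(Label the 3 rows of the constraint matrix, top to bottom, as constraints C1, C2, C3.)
Optimal: u = 13, v = 6
Slack at optimum:
  C1: slack = 4
  C2: slack = 0 (binding)
  C3: slack = 0 (binding)
  u ≥ 0: u = 13
  v ≥ 0: v = 6
Binding constraints: C2, C3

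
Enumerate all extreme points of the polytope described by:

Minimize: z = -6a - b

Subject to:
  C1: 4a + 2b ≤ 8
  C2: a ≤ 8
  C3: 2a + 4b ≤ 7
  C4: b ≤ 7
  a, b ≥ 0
Each vertex is the intersection of two constraint boundaries that also satisfies all remaining constraints:
  a = 0 and b = 0 → (0, 0)
  4a + 2b = 8 and b = 0 → (2, 0)
  4a + 2b = 8 and 2a + 4b = 7 → (1.5, 1)
  2a + 4b = 7 and a = 0 → (0, 1.75)

Vertices: (0, 0), (2, 0), (1.5, 1), (0, 1.75)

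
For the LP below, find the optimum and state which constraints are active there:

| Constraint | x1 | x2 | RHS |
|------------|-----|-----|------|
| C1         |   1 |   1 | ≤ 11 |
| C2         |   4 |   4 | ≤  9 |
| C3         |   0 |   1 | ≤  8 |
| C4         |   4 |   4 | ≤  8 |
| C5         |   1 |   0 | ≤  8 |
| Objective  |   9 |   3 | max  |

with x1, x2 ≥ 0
Optimal: x1 = 2, x2 = 0
Slack at optimum:
  C1: slack = 9
  C2: slack = 1
  C3: slack = 8
  C4: slack = 0 (binding)
  C5: slack = 6
  x1 ≥ 0: x1 = 2
  x2 ≥ 0: x2 = 0 (binding)
Binding constraints: C4, x2 ≥ 0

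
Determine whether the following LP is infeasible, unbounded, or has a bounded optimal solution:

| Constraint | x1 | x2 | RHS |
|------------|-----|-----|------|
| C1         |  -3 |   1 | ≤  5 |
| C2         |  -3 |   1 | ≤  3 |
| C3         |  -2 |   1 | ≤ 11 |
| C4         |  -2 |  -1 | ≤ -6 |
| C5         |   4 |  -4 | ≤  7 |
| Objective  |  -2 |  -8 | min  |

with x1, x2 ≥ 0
Feasible point: (2, 2) satisfies every constraint, so the LP is feasible.
Direction d = (1, 1): for each constraint row a, a·d ≤ 0 —
  (-3)(1) + (1)(1) = -2 ≤ 0
  (-3)(1) + (1)(1) = -2 ≤ 0
  (-2)(1) + (1)(1) = -1 ≤ 0
  (-2)(1) + (-1)(1) = -3 ≤ 0
  (4)(1) + (-4)(1) = 0 ≤ 0
and d ≥ 0, so (2, 2) + t·d stays feasible for every t ≥ 0. Along this ray z = -2x1 - 8x2 changes by -10 per unit t, so z → −∞.

Unbounded — the objective can decrease without bound over the feasible region.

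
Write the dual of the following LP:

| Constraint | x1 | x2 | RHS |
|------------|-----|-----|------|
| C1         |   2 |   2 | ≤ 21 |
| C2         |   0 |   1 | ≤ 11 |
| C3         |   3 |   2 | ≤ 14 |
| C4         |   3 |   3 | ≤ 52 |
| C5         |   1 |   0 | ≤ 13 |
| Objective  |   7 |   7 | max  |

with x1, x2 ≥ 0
Minimize: z = 21y1 + 11y2 + 14y3 + 52y4 + 13y5

Subject to:
  C1: -2y1 - 3y3 - 3y4 - y5 ≤ -7
  C2: -2y1 - y2 - 2y3 - 3y4 ≤ -7
  y1, y2, y3, y4, y5 ≥ 0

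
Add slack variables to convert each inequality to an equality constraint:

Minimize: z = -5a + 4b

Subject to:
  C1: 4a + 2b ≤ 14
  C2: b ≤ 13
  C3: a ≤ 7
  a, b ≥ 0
min z = -5a + 4b

s.t.
  4a + 2b + s1 = 14
  b + s2 = 13
  a + s3 = 7
  a, b, s1, s2, s3 ≥ 0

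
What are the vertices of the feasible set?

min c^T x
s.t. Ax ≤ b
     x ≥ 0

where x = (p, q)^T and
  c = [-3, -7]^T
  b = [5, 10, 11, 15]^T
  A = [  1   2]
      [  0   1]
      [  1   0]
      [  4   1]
Each vertex is the intersection of two constraint boundaries that also satisfies all remaining constraints:
  p = 0 and q = 0 → (0, 0)
  4p + q = 15 and q = 0 → (3.75, 0)
  p + 2q = 5 and 4p + q = 15 → (3.571, 0.7143)
  p + 2q = 5 and p = 0 → (0, 2.5)

Vertices: (0, 0), (3.75, 0), (3.571, 0.7143), (0, 2.5)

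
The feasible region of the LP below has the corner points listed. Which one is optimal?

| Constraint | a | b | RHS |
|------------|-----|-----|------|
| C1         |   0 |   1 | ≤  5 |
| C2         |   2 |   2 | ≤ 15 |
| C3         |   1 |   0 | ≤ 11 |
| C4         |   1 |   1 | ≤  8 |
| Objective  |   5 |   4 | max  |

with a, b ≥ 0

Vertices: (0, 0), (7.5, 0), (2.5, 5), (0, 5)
Evaluating z = 5a + 4b at each vertex:
  (0, 0): z = 0
  (7.5, 0): z = 37.5
  (2.5, 5): z = 32.5
  (0, 5): z = 20

The largest value is z = 37.5, attained at (7.5, 0).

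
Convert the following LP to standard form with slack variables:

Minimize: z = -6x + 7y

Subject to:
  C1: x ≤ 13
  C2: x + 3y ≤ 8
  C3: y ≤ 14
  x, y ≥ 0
min z = -6x + 7y

s.t.
  x + s1 = 13
  x + 3y + s2 = 8
  y + s3 = 14
  x, y, s1, s2, s3 ≥ 0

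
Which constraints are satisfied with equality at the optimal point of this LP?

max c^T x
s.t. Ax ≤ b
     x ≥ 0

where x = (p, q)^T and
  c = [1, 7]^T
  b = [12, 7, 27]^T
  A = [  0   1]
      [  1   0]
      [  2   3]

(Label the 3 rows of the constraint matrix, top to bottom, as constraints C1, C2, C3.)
Optimal: p = 0, q = 9
Slack at optimum:
  C1: slack = 3
  C2: slack = 7
  C3: slack = 0 (binding)
  p ≥ 0: p = 0 (binding)
  q ≥ 0: q = 9
Binding constraints: C3, p ≥ 0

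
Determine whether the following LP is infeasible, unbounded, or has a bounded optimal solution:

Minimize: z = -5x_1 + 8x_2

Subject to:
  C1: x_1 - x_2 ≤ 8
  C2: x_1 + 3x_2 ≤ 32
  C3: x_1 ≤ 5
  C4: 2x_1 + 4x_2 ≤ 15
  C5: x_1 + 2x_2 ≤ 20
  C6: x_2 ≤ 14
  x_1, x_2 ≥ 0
The point (5, 0) satisfies every constraint, so the LP is feasible; the constraints give x_1 ≤ 5 and x_2 ≤ 14, which with x_1, x_2 ≥ 0 keep the feasible region inside a bounded box. A feasible, bounded LP attains a finite optimum at a vertex.

Evaluating z = -5x_1 + 8x_2 at each vertex:
  (0, 0): z = 0
  (5, 0): z = -25
  (5, 1.25): z = -15
  (0, 3.75): z = 30

Feasible with finite optimum z* = -25 at (5, 0).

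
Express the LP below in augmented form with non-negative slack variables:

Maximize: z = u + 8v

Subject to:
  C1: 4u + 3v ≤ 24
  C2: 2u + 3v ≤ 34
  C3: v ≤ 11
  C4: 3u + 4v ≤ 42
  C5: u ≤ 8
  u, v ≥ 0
max z = u + 8v

s.t.
  4u + 3v + s1 = 24
  2u + 3v + s2 = 34
  v + s3 = 11
  3u + 4v + s4 = 42
  u + s5 = 8
  u, v, s1, s2, s3, s4, s5 ≥ 0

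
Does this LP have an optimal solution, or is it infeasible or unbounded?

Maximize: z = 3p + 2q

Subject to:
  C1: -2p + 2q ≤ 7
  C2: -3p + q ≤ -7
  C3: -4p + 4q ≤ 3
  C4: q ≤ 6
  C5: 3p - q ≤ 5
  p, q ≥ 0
C5 requires 3p - q ≤ 5, while C2 (-3p + q ≤ -7) is equivalent to 3p - q ≥ 7. Together they would need 7 ≤ 3p - q ≤ 5, which is impossible since 7 > 5. No point satisfies all constraints.

Infeasible: no point satisfies all constraints simultaneously.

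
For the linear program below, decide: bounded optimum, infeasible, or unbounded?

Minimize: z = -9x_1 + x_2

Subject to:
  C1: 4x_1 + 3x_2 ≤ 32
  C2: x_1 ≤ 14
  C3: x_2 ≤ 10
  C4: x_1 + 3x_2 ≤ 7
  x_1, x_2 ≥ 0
The point (7, 0) satisfies every constraint, so the LP is feasible; the constraints give x_1 ≤ 14 and x_2 ≤ 10, which with x_1, x_2 ≥ 0 keep the feasible region inside a bounded box. A feasible, bounded LP attains a finite optimum at a vertex.

Evaluating z = -9x_1 + x_2 at each vertex:
  (0, 0): z = 0
  (7, 0): z = -63
  (0, 2.333): z = 2.333

Feasible with finite optimum z* = -63 at (7, 0).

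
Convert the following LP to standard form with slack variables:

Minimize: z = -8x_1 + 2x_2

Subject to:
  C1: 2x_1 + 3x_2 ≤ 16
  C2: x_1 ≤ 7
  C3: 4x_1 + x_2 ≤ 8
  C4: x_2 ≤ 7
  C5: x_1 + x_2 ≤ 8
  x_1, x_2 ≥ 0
min z = -8x_1 + 2x_2

s.t.
  2x_1 + 3x_2 + s1 = 16
  x_1 + s2 = 7
  4x_1 + x_2 + s3 = 8
  x_2 + s4 = 7
  x_1 + x_2 + s5 = 8
  x_1, x_2, s1, s2, s3, s4, s5 ≥ 0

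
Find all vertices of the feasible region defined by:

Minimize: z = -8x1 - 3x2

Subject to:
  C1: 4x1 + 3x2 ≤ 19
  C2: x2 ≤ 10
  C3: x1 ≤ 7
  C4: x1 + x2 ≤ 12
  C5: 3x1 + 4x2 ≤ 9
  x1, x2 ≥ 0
Each vertex is the intersection of two constraint boundaries that also satisfies all remaining constraints:
  x1 = 0 and x2 = 0 → (0, 0)
  3x1 + 4x2 = 9 and x2 = 0 → (3, 0)
  3x1 + 4x2 = 9 and x1 = 0 → (0, 2.25)

Vertices: (0, 0), (3, 0), (0, 2.25)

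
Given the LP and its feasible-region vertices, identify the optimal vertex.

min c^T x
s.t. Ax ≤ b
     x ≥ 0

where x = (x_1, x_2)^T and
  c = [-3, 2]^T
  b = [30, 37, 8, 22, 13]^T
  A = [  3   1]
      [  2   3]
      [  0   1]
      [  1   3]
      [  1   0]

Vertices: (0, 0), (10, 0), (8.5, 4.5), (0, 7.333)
Evaluating z = -3x_1 + 2x_2 at each vertex:
  (0, 0): z = 0
  (10, 0): z = -30
  (8.5, 4.5): z = -16.5
  (0, 7.333): z = 14.67

The smallest value is z = -30, attained at (10, 0).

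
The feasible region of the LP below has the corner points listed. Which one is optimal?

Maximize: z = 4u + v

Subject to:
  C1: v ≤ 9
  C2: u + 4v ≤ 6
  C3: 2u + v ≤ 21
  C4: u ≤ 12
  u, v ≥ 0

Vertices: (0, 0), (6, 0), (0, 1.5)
(6, 0) with z = 24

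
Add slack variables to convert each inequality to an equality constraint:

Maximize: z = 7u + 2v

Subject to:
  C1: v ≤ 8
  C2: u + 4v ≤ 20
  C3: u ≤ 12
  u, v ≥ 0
max z = 7u + 2v

s.t.
  v + s1 = 8
  u + 4v + s2 = 20
  u + s3 = 12
  u, v, s1, s2, s3 ≥ 0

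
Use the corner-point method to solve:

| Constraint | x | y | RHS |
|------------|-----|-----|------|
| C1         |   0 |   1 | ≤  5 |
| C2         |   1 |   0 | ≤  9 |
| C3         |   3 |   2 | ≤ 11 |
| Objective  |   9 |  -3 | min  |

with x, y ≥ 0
Each vertex is the intersection of two constraint boundaries that also satisfies all remaining constraints:
  x = 0 and y = 0 → (0, 0)
  3x + 2y = 11 and y = 0 → (3.667, 0)
  y = 5 and 3x + 2y = 11 → (0.3333, 5)
  y = 5 and x = 0 → (0, 5)

Evaluating z = 9x - 3y at each vertex:
  (0, 0): z = 0
  (3.667, 0): z = 33
  (0.3333, 5): z = -12
  (0, 5): z = -15

The minimum is at (0, 5) with z = -15.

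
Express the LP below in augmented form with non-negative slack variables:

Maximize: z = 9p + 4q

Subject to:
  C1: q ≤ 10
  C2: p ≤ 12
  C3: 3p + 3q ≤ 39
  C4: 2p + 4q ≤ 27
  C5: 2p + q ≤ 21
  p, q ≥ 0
max z = 9p + 4q

s.t.
  q + s1 = 10
  p + s2 = 12
  3p + 3q + s3 = 39
  2p + 4q + s4 = 27
  2p + q + s5 = 21
  p, q, s1, s2, s3, s4, s5 ≥ 0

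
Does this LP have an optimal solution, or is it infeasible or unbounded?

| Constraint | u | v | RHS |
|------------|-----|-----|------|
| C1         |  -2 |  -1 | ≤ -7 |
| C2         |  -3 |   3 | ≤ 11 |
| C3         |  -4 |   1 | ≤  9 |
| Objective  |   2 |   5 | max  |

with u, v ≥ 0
Feasible point: (3, 1) satisfies every constraint, so the LP is feasible.
Direction d = (1, 0): for each constraint row a, a·d ≤ 0 —
  (-2)(1) + (-1)(0) = -2 ≤ 0
  (-3)(1) + (3)(0) = -3 ≤ 0
  (-4)(1) + (1)(0) = -4 ≤ 0
and d ≥ 0, so (3, 1) + t·d stays feasible for every t ≥ 0. Along this ray z = 2u + 5v changes by 2 per unit t, so z → +∞.

Unbounded — the objective can increase without bound over the feasible region.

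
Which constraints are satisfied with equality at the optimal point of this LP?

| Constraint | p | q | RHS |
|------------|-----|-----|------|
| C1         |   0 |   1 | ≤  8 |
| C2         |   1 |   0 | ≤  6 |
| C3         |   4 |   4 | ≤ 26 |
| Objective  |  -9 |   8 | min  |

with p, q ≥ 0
Optimal: p = 6, q = 0
Slack at optimum:
  C1: slack = 8
  C2: slack = 0 (binding)
  C3: slack = 2
  p ≥ 0: p = 6
  q ≥ 0: q = 0 (binding)
Binding constraints: C2, q ≥ 0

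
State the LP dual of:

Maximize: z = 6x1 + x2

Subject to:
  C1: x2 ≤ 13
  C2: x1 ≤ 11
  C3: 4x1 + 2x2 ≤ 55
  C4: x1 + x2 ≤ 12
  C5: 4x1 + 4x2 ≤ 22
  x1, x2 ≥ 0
Minimize: z = 13y1 + 11y2 + 55y3 + 12y4 + 22y5

Subject to:
  C1: -y2 - 4y3 - y4 - 4y5 ≤ -6
  C2: -y1 - 2y3 - y4 - 4y5 ≤ -1
  y1, y2, y3, y4, y5 ≥ 0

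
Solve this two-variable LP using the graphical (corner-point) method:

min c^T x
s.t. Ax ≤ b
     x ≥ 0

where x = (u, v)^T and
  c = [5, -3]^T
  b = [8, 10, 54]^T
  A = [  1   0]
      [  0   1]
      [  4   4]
Each vertex is the intersection of two constraint boundaries that also satisfies all remaining constraints:
  u = 0 and v = 0 → (0, 0)
  u = 8 and v = 0 → (8, 0)
  u = 8 and 4u + 4v = 54 → (8, 5.5)
  v = 10 and 4u + 4v = 54 → (3.5, 10)
  v = 10 and u = 0 → (0, 10)

Evaluating z = 5u - 3v at each vertex:
  (0, 0): z = 0
  (8, 0): z = 40
  (8, 5.5): z = 23.5
  (3.5, 10): z = -12.5
  (0, 10): z = -30

The minimum is at (0, 10) with z = -30.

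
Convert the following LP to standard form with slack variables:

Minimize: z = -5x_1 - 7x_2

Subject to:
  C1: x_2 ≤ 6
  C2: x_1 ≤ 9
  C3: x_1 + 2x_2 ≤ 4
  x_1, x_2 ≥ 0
min z = -5x_1 - 7x_2

s.t.
  x_2 + s1 = 6
  x_1 + s2 = 9
  x_1 + 2x_2 + s3 = 4
  x_1, x_2, s1, s2, s3 ≥ 0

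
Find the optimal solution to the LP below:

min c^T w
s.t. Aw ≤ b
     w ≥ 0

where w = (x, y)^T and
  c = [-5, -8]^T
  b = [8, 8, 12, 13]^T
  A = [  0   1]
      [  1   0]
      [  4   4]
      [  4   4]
Each vertex is the intersection of two constraint boundaries that also satisfies all remaining constraints:
  x = 0 and y = 0 → (0, 0)
  4x + 4y = 12 and y = 0 → (3, 0)
  4x + 4y = 12 and x = 0 → (0, 3)

Evaluating z = -5x - 8y at each vertex:
  (0, 0): z = 0
  (3, 0): z = -15
  (0, 3): z = -24

The minimum is at (0, 3) with z = -24.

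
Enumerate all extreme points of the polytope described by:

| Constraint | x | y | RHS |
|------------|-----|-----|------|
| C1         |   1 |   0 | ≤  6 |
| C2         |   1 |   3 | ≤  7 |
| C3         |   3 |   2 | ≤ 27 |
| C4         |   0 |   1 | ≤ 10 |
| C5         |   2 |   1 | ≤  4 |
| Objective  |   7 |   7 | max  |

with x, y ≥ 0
Each vertex is the intersection of two constraint boundaries that also satisfies all remaining constraints:
  x = 0 and y = 0 → (0, 0)
  2x + y = 4 and y = 0 → (2, 0)
  x + 3y = 7 and 2x + y = 4 → (1, 2)
  x + 3y = 7 and x = 0 → (0, 2.333)

Vertices: (0, 0), (2, 0), (1, 2), (0, 2.333)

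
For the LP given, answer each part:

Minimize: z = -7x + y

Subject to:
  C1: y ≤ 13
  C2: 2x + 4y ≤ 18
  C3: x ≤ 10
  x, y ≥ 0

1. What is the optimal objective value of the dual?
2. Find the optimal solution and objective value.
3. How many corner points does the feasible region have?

1. -63 (by strong duality, equal to the primal optimum)
2. x = 9, y = 0, z = -63
3. 3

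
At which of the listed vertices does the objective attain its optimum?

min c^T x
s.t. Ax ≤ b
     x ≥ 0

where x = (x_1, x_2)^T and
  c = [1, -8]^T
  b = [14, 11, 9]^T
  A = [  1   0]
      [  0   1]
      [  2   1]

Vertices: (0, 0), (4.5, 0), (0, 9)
Evaluating z = x_1 - 8x_2 at each vertex:
  (0, 0): z = 0
  (4.5, 0): z = 4.5
  (0, 9): z = -72

The smallest value is z = -72, attained at (0, 9).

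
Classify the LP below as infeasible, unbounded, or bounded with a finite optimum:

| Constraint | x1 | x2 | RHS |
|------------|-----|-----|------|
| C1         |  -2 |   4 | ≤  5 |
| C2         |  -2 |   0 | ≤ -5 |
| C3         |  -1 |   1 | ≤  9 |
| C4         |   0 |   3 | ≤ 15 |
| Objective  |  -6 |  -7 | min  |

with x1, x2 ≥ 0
Feasible point: (3, 0) satisfies every constraint, so the LP is feasible.
Direction d = (1, 0): for each constraint row a, a·d ≤ 0 —
  (-2)(1) + (4)(0) = -2 ≤ 0
  (-2)(1) + (0)(0) = -2 ≤ 0
  (-1)(1) + (1)(0) = -1 ≤ 0
  (0)(1) + (3)(0) = 0 ≤ 0
and d ≥ 0, so (3, 0) + t·d stays feasible for every t ≥ 0. Along this ray z = -6x1 - 7x2 changes by -6 per unit t, so z → −∞.

The LP is unbounded; z can be made arbitrarily small.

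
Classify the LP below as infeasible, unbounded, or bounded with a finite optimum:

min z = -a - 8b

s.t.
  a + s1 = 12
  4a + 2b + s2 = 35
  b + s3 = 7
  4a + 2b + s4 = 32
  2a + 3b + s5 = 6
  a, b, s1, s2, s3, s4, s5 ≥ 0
The point (0, 2) satisfies every constraint, so the LP is feasible; the constraints give a ≤ 12 and b ≤ 7, which with a, b ≥ 0 keep the feasible region inside a bounded box. A feasible, bounded LP attains a finite optimum at a vertex.

Evaluating z = -a - 8b at each vertex:
  (0, 0): z = 0
  (3, 0): z = -3
  (0, 2): z = -16

The LP has an optimal solution: (0, 2) with z = -16.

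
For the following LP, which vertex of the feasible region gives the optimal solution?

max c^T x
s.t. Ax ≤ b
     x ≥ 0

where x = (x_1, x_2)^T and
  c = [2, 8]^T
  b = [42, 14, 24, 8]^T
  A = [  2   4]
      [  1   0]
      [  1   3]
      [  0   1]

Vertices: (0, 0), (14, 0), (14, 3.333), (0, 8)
(0, 8) with z = 64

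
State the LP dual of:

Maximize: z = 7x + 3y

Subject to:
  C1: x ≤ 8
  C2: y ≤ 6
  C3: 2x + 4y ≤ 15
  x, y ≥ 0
Minimize: z = 8y1 + 6y2 + 15y3

Subject to:
  C1: -y1 - 2y3 ≤ -7
  C2: -y2 - 4y3 ≤ -3
  y1, y2, y3 ≥ 0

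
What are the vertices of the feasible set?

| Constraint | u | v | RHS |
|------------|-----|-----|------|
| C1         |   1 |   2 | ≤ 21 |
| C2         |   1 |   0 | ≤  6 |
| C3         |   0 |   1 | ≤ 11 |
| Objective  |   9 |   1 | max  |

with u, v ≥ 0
Each vertex is the intersection of two constraint boundaries that also satisfies all remaining constraints:
  u = 0 and v = 0 → (0, 0)
  u = 6 and v = 0 → (6, 0)
  u + 2v = 21 and u = 6 → (6, 7.5)
  u + 2v = 21 and u = 0 → (0, 10.5)

Vertices: (0, 0), (6, 0), (6, 7.5), (0, 10.5)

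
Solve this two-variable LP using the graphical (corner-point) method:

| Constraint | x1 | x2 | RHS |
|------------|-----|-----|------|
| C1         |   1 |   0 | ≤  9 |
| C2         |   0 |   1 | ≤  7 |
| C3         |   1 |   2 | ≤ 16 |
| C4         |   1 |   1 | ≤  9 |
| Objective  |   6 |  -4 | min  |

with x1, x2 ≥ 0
Each vertex is the intersection of two constraint boundaries that also satisfies all remaining constraints:
  x1 = 0 and x2 = 0 → (0, 0)
  x1 = 9 and x1 + x2 = 9 → (9, 0)
  x2 = 7 and x1 + 2x2 = 16 → (2, 7)
  x2 = 7 and x1 = 0 → (0, 7)

Evaluating z = 6x1 - 4x2 at each vertex:
  (0, 0): z = 0
  (9, 0): z = 54
  (2, 7): z = -16
  (0, 7): z = -28

The minimum is at (0, 7) with z = -28.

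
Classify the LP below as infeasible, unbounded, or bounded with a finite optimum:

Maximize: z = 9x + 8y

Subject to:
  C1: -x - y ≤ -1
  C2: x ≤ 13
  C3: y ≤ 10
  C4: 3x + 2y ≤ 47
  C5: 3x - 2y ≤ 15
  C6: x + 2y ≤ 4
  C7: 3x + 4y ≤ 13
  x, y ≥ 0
The point (4, 0) satisfies every constraint, so the LP is feasible; the constraints give x ≤ 13 and y ≤ 10, which with x, y ≥ 0 keep the feasible region inside a bounded box. A feasible, bounded LP attains a finite optimum at a vertex.

Evaluating z = 9x + 8y at each vertex:
  (1, 0): z = 9
  (4, 0): z = 36
  (0, 2): z = 16
  (0, 1): z = 8

The LP has an optimal solution: (4, 0) with z = 36.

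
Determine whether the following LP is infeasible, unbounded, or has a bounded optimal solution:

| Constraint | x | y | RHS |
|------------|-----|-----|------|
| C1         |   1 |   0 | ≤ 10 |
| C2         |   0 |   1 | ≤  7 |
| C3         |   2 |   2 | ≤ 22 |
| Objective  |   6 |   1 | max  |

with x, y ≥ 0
The point (10, 1) satisfies every constraint, so the LP is feasible; the constraints give x ≤ 10 and y ≤ 7, which with x, y ≥ 0 keep the feasible region inside a bounded box. A feasible, bounded LP attains a finite optimum at a vertex.

Feasible with finite optimum z* = 61 at (10, 1).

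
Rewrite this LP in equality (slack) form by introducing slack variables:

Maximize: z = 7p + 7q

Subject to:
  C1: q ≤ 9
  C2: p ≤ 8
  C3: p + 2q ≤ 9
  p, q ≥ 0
max z = 7p + 7q

s.t.
  q + s1 = 9
  p + s2 = 8
  p + 2q + s3 = 9
  p, q, s1, s2, s3 ≥ 0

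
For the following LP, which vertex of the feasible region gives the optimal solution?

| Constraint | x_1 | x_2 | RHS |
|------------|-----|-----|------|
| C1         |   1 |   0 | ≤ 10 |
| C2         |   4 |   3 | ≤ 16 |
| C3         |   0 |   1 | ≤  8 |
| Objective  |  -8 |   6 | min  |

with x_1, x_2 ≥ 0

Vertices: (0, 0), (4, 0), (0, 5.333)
(4, 0) with z = -32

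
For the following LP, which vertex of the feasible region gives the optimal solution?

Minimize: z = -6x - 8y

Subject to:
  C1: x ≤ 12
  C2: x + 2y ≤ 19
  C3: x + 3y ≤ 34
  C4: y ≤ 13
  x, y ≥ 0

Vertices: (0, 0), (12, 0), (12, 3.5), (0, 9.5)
Evaluating z = -6x - 8y at each vertex:
  (0, 0): z = 0
  (12, 0): z = -72
  (12, 3.5): z = -100
  (0, 9.5): z = -76

The smallest value is z = -100, attained at (12, 3.5).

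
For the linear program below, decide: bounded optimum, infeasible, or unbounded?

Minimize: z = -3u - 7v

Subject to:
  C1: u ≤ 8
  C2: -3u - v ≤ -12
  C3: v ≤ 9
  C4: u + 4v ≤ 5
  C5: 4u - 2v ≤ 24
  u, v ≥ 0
The point (5, 0) satisfies every constraint, so the LP is feasible; the constraints give u ≤ 8 and v ≤ 9, which with u, v ≥ 0 keep the feasible region inside a bounded box. A feasible, bounded LP attains a finite optimum at a vertex.

The LP has an optimal solution: (5, 0) with z = -15.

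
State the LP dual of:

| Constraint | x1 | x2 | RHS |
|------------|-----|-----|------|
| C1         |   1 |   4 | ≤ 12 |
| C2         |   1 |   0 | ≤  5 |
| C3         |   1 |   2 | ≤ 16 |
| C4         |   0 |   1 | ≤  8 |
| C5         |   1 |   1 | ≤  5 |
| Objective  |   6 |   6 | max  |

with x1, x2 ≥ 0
Minimize: z = 12y1 + 5y2 + 16y3 + 8y4 + 5y5

Subject to:
  C1: -y1 - y2 - y3 - y5 ≤ -6
  C2: -4y1 - 2y3 - y4 - y5 ≤ -6
  y1, y2, y3, y4, y5 ≥ 0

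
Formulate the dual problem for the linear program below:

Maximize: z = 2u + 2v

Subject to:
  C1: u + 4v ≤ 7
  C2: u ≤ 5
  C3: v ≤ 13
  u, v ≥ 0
Minimize: z = 7y1 + 5y2 + 13y3

Subject to:
  C1: -y1 - y2 ≤ -2
  C2: -4y1 - y3 ≤ -2
  y1, y2, y3 ≥ 0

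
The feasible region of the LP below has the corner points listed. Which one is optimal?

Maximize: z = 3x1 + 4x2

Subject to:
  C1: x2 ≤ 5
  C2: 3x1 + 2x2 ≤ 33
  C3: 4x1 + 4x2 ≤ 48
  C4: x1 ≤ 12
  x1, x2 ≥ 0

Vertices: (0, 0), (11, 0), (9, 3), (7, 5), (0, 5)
Evaluating z = 3x1 + 4x2 at each vertex:
  (0, 0): z = 0
  (11, 0): z = 33
  (9, 3): z = 39
  (7, 5): z = 41
  (0, 5): z = 20

The largest value is z = 41, attained at (7, 5).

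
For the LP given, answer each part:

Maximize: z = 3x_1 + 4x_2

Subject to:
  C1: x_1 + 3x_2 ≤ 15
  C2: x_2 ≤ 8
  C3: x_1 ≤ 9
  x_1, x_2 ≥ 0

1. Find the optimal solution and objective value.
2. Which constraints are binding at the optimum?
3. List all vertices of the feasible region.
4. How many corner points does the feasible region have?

1. x_1 = 9, x_2 = 2, z = 35
2. C1, C3
3. (0, 0), (9, 0), (9, 2), (0, 5)
4. 4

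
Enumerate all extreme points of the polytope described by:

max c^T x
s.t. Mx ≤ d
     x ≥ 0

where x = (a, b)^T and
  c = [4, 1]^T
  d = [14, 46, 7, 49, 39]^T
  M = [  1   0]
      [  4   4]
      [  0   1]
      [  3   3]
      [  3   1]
Each vertex is the intersection of two constraint boundaries that also satisfies all remaining constraints:
  a = 0 and b = 0 → (0, 0)
  4a + 4b = 46 and b = 0 → (11.5, 0)
  4a + 4b = 46 and b = 7 → (4.5, 7)
  b = 7 and a = 0 → (0, 7)

Vertices: (0, 0), (11.5, 0), (4.5, 7), (0, 7)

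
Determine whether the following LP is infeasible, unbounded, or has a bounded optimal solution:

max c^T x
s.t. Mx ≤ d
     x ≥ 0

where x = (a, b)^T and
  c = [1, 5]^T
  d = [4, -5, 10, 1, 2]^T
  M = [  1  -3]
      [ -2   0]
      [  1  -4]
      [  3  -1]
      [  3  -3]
Feasible point: (3, 8) satisfies every constraint, so the LP is feasible.
Direction d = (0, 1): for each constraint row a, a·d ≤ 0 —
  (1)(0) + (-3)(1) = -3 ≤ 0
  (-2)(0) + (0)(1) = 0 ≤ 0
  (1)(0) + (-4)(1) = -4 ≤ 0
  (3)(0) + (-1)(1) = -1 ≤ 0
  (3)(0) + (-3)(1) = -3 ≤ 0
and d ≥ 0, so (3, 8) + t·d stays feasible for every t ≥ 0. Along this ray z = a + 5b changes by 5 per unit t, so z → +∞.

Unbounded: there is a feasible ray along which z → +∞.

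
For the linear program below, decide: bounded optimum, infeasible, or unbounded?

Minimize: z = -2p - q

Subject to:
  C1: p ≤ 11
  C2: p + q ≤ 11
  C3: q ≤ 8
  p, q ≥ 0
The point (11, 0) satisfies every constraint, so the LP is feasible; the constraints give p ≤ 11 and q ≤ 8, which with p, q ≥ 0 keep the feasible region inside a bounded box. A feasible, bounded LP attains a finite optimum at a vertex.

Feasible with finite optimum z* = -22 at (11, 0).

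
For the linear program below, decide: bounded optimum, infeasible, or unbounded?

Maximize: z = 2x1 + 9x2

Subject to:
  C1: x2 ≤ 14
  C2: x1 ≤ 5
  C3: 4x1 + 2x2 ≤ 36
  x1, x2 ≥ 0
The point (2, 14) satisfies every constraint, so the LP is feasible; the constraints give x1 ≤ 5 and x2 ≤ 14, which with x1, x2 ≥ 0 keep the feasible region inside a bounded box. A feasible, bounded LP attains a finite optimum at a vertex.

Bounded optimum: z* = 130 at (2, 14).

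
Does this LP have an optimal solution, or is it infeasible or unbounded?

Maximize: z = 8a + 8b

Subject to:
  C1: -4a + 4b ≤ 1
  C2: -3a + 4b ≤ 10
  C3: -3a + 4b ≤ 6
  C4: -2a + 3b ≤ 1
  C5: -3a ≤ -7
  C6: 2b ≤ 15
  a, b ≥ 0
Feasible point: (3, 0) satisfies every constraint, so the LP is feasible.
Direction d = (1, 0): for each constraint row a, a·d ≤ 0 —
  (-4)(1) + (4)(0) = -4 ≤ 0
  (-3)(1) + (4)(0) = -3 ≤ 0
  (-3)(1) + (4)(0) = -3 ≤ 0
  (-2)(1) + (3)(0) = -2 ≤ 0
  (-3)(1) + (0)(0) = -3 ≤ 0
  (0)(1) + (2)(0) = 0 ≤ 0
and d ≥ 0, so (3, 0) + t·d stays feasible for every t ≥ 0. Along this ray z = 8a + 8b changes by 8 per unit t, so z → +∞.

Unbounded — the objective can increase without bound over the feasible region.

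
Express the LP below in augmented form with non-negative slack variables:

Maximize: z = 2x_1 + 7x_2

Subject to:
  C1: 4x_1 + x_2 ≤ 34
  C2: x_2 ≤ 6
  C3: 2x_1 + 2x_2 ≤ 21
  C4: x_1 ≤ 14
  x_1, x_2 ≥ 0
max z = 2x_1 + 7x_2

s.t.
  4x_1 + x_2 + s1 = 34
  x_2 + s2 = 6
  2x_1 + 2x_2 + s3 = 21
  x_1 + s4 = 14
  x_1, x_2, s1, s2, s3, s4 ≥ 0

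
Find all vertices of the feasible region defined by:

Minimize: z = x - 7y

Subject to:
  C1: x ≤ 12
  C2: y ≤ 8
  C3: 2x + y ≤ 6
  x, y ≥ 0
Each vertex is the intersection of two constraint boundaries that also satisfies all remaining constraints:
  x = 0 and y = 0 → (0, 0)
  2x + y = 6 and y = 0 → (3, 0)
  2x + y = 6 and x = 0 → (0, 6)

Vertices: (0, 0), (3, 0), (0, 6)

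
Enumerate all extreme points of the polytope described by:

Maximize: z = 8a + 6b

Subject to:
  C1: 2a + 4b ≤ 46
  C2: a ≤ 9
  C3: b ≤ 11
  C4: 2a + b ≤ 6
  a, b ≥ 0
Each vertex is the intersection of two constraint boundaries that also satisfies all remaining constraints:
  a = 0 and b = 0 → (0, 0)
  2a + b = 6 and b = 0 → (3, 0)
  2a + b = 6 and a = 0 → (0, 6)

Vertices: (0, 0), (3, 0), (0, 6)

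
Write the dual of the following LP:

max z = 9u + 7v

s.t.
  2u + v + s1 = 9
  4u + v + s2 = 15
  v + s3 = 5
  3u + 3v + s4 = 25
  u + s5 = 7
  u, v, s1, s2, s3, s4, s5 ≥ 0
Minimize: z = 9y1 + 15y2 + 5y3 + 25y4 + 7y5

Subject to:
  C1: -2y1 - 4y2 - 3y4 - y5 ≤ -9
  C2: -y1 - y2 - y3 - 3y4 ≤ -7
  y1, y2, y3, y4, y5 ≥ 0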